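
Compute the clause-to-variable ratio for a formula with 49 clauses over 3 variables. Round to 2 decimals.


Clause-to-variable ratio = clauses / variables.
49 / 3 = 16.33.

16.33


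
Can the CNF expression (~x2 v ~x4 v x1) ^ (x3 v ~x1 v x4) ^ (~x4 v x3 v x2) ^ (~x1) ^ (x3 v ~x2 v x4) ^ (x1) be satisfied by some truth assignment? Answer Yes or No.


Check all 16 possible truth assignments.
Number of satisfying assignments found: 0.
The formula is unsatisfiable.

No


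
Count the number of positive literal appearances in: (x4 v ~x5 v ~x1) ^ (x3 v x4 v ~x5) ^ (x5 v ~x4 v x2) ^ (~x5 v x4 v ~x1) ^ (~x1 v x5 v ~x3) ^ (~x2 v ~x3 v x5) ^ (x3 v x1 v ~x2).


Scan each clause for unnegated literals.
Clause 1: 1 positive; Clause 2: 2 positive; Clause 3: 2 positive; Clause 4: 1 positive; Clause 5: 1 positive; Clause 6: 1 positive; Clause 7: 2 positive.
Total positive literal occurrences = 10.

10


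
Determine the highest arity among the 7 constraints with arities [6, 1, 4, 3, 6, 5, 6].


The arities are: 6, 1, 4, 3, 6, 5, 6.
Scan for the maximum value.
Maximum arity = 6.

6


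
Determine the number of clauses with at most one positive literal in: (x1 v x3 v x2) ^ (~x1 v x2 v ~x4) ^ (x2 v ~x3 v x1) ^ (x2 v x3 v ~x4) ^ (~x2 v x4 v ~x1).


A Horn clause has at most one positive literal.
Clause 1: 3 positive lit(s) -> not Horn
Clause 2: 1 positive lit(s) -> Horn
Clause 3: 2 positive lit(s) -> not Horn
Clause 4: 2 positive lit(s) -> not Horn
Clause 5: 1 positive lit(s) -> Horn
Total Horn clauses = 2.

2


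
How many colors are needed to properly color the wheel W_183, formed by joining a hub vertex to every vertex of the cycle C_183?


W_183 consists of the cycle C_183 together with a hub vertex adjacent to every cycle vertex.
The cycle C_183 needs 3 colors (odd cycle -> 3).
The hub is adjacent to every cycle vertex, so it must receive a new color distinct from all of them.
Chromatic number = 3 + 1 = 4.

4


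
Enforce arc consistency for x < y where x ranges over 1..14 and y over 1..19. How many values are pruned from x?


For the constraint x < y, x needs a supporting value in y's domain.
x can be at most 18 (one less than y's maximum).
Valid x values from domain: 14 out of 14.
Pruned = 14 - 14 = 0.

0


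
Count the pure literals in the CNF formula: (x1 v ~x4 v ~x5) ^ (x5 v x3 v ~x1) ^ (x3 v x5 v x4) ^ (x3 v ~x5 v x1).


A pure literal appears in only one polarity across all clauses.
Pure literals: x3 (positive only).
Count = 1.

1


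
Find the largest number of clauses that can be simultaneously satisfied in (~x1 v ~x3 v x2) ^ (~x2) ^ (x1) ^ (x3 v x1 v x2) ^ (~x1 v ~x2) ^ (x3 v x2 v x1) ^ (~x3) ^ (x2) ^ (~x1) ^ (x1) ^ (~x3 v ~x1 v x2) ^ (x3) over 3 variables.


Enumerate all 8 truth assignments.
For each, count how many of the 12 clauses are satisfied.
The formula is not fully satisfiable, so the maximum is below 12.
Maximum simultaneously satisfiable clauses = 9.

9


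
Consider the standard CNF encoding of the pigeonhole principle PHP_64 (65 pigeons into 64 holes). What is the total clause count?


The PHP encoding has two parts:
1) At-least-one-hole clauses: 65 (one per pigeon, each with 64 literals).
2) At-most-one-pigeon-per-hole clauses: 64 holes * C(65,2) = 64 * 2080 = 133120.
Total clauses = 65 + 133120 = 133185.

133185


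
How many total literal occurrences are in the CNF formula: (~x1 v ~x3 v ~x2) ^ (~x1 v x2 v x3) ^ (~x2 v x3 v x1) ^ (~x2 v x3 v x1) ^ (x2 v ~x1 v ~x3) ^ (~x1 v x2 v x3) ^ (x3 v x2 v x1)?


Clause lengths: 3, 3, 3, 3, 3, 3, 3.
Sum = 3 + 3 + 3 + 3 + 3 + 3 + 3 = 21.

21


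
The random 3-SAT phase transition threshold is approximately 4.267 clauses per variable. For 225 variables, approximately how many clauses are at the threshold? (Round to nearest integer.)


The 3-SAT phase transition occurs at approximately 4.267 clauses per variable.
m = 4.267 * 225 = 960.075.
Rounded to nearest integer: 960.

960


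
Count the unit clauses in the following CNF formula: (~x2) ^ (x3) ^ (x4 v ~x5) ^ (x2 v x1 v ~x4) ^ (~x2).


A unit clause contains exactly one literal.
Unit clauses found: (~x2), (x3), (~x2).
Count = 3.

3


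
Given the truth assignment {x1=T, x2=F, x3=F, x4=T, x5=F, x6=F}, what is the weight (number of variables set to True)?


The weight is the number of variables assigned True.
True variables: x1, x4.
Weight = 2.

2


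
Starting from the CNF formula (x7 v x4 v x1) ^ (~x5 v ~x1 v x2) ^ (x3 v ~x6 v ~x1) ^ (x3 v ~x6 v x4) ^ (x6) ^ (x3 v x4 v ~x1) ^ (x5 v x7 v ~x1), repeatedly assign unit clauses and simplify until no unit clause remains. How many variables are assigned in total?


Unit propagation repeatedly assigns the literal in any unit clause, then simplifies.
Assignments in order: x6 = T.
No further unit clauses remain.
Total variables assigned = 1.

1


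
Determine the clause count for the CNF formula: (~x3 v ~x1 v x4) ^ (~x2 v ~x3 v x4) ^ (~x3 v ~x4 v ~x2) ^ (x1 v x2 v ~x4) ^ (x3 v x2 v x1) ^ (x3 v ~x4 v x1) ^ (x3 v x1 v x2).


Each group enclosed in parentheses joined by ^ is one clause.
Counting the conjuncts: 7 clauses.

7


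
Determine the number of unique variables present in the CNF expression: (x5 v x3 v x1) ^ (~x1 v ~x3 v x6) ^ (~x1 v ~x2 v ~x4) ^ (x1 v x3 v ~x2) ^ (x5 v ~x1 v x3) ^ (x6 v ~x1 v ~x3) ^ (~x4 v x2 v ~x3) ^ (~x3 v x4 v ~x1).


Identify each distinct variable in the formula.
Variables found: x1, x2, x3, x4, x5, x6.
Total distinct variables = 6.

6


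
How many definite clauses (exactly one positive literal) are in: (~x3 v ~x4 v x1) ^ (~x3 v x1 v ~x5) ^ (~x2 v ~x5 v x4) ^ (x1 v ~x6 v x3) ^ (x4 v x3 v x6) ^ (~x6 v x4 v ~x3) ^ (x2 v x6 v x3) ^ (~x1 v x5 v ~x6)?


A definite clause has exactly one positive literal.
Clause 1: 1 positive -> definite
Clause 2: 1 positive -> definite
Clause 3: 1 positive -> definite
Clause 4: 2 positive -> not definite
Clause 5: 3 positive -> not definite
Clause 6: 1 positive -> definite
Clause 7: 3 positive -> not definite
Clause 8: 1 positive -> definite
Definite clause count = 5.

5


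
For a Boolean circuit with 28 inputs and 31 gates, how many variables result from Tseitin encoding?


The Tseitin transformation introduces one auxiliary variable per gate.
Total variables = inputs + gates = 28 + 31 = 59.

59


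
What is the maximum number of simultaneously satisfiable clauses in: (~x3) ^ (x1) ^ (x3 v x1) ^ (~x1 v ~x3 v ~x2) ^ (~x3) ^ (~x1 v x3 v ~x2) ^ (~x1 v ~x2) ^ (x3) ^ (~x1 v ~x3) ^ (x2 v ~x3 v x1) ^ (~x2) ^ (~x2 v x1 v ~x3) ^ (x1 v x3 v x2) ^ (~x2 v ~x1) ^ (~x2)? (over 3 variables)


Enumerate all 8 truth assignments.
For each, count how many of the 15 clauses are satisfied.
The formula is not fully satisfiable, so the maximum is below 15.
Maximum simultaneously satisfiable clauses = 14.

14


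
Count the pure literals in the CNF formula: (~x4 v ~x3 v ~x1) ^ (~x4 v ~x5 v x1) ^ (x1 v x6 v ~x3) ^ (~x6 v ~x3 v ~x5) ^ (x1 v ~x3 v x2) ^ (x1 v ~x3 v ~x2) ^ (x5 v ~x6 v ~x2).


A pure literal appears in only one polarity across all clauses.
Pure literals: x3 (negative only), x4 (negative only).
Count = 2.

2


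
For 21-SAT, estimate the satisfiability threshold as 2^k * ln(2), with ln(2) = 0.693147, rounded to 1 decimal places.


Using the asymptotic formula: threshold ~ 2^k * ln(2).
2^21 = 2097152.
2097152 * 0.693147 = 1453634.6.

1453634.6


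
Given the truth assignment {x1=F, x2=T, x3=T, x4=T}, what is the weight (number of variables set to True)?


The weight is the number of variables assigned True.
True variables: x2, x3, x4.
Weight = 3.

3


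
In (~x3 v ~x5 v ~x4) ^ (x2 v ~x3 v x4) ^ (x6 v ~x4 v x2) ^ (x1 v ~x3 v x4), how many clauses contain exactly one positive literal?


A definite clause has exactly one positive literal.
Clause 1: 0 positive -> not definite
Clause 2: 2 positive -> not definite
Clause 3: 2 positive -> not definite
Clause 4: 2 positive -> not definite
Definite clause count = 0.

0


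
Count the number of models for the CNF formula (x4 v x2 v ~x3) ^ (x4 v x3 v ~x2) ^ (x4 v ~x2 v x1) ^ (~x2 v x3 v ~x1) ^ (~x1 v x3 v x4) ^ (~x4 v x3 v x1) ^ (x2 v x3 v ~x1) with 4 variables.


Enumerate all 16 truth assignments over 4 variables.
Test each against every clause.
Satisfying assignments found: 6.

6


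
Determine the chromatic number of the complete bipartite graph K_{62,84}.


K_{62,84} is bipartite by definition: the two parts are independent sets, with every edge crossing between them.
Color all vertices in one part with color 1 and all vertices in the other part with color 2.
Since the graph has at least one edge, one color does not suffice.
Chromatic number = 2.

2


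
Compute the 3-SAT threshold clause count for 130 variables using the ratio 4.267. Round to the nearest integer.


The 3-SAT phase transition occurs at approximately 4.267 clauses per variable.
m = 4.267 * 130 = 554.71.
Rounded to nearest integer: 555.

555


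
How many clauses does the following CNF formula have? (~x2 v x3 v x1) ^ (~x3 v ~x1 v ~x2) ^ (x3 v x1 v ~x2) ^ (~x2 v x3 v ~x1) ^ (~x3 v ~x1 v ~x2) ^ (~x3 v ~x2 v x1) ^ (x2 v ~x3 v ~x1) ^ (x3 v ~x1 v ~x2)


Each group enclosed in parentheses joined by ^ is one clause.
Counting the conjuncts: 8 clauses.

8


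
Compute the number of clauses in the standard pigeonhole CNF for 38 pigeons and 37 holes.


The PHP encoding has two parts:
1) At-least-one-hole clauses: 38 (one per pigeon, each with 37 literals).
2) At-most-one-pigeon-per-hole clauses: 37 holes * C(38,2) = 37 * 703 = 26011.
Total clauses = 38 + 26011 = 26049.

26049


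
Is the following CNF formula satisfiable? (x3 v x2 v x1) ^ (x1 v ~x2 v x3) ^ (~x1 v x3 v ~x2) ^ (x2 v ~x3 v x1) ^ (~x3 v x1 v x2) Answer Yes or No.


Check all 8 possible truth assignments.
Number of satisfying assignments found: 4.
The formula is satisfiable.

Yes


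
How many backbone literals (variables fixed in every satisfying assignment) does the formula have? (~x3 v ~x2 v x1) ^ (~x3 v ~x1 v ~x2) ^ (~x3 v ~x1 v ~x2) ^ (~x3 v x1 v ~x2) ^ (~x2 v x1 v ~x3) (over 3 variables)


Find all satisfying assignments: 6 model(s).
Check which variables have the same value in every model.
No variable is fixed across all models.
Backbone size = 0.

0


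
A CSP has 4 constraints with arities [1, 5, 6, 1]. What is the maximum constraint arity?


The arities are: 1, 5, 6, 1.
Scan for the maximum value.
Maximum arity = 6.

6


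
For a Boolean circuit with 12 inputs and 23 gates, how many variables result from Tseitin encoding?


The Tseitin transformation introduces one auxiliary variable per gate.
Total variables = inputs + gates = 12 + 23 = 35.

35


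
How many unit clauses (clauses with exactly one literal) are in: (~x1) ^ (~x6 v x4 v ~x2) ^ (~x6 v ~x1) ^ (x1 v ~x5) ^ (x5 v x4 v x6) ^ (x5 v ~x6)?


A unit clause contains exactly one literal.
Unit clauses found: (~x1).
Count = 1.

1


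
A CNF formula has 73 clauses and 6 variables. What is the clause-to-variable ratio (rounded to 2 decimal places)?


Clause-to-variable ratio = clauses / variables.
73 / 6 = 12.17.

12.17


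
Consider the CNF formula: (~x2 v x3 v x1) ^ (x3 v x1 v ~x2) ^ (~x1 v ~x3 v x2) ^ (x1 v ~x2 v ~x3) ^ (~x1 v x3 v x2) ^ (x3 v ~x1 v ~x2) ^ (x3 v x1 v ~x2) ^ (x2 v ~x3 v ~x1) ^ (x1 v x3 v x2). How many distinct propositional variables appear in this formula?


Identify each distinct variable in the formula.
Variables found: x1, x2, x3.
Total distinct variables = 3.

3


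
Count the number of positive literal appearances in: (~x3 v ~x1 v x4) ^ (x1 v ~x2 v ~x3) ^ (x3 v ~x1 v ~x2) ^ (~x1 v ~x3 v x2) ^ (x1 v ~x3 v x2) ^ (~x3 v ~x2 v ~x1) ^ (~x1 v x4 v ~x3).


Scan each clause for unnegated literals.
Clause 1: 1 positive; Clause 2: 1 positive; Clause 3: 1 positive; Clause 4: 1 positive; Clause 5: 2 positive; Clause 6: 0 positive; Clause 7: 1 positive.
Total positive literal occurrences = 7.

7


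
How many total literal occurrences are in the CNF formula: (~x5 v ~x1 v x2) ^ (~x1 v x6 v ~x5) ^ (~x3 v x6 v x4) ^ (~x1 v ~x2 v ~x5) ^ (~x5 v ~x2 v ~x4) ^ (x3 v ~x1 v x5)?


Clause lengths: 3, 3, 3, 3, 3, 3.
Sum = 3 + 3 + 3 + 3 + 3 + 3 = 18.

18


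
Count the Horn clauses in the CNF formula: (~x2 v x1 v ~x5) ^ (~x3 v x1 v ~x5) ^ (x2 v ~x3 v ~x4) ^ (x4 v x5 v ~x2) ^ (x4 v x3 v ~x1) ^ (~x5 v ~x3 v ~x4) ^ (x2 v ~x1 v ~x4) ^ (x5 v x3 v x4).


A Horn clause has at most one positive literal.
Clause 1: 1 positive lit(s) -> Horn
Clause 2: 1 positive lit(s) -> Horn
Clause 3: 1 positive lit(s) -> Horn
Clause 4: 2 positive lit(s) -> not Horn
Clause 5: 2 positive lit(s) -> not Horn
Clause 6: 0 positive lit(s) -> Horn
Clause 7: 1 positive lit(s) -> Horn
Clause 8: 3 positive lit(s) -> not Horn
Total Horn clauses = 5.

5


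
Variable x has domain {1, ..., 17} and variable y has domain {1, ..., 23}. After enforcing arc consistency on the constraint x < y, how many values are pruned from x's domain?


For the constraint x < y, x needs a supporting value in y's domain.
x can be at most 22 (one less than y's maximum).
Valid x values from domain: 17 out of 17.
Pruned = 17 - 17 = 0.

0


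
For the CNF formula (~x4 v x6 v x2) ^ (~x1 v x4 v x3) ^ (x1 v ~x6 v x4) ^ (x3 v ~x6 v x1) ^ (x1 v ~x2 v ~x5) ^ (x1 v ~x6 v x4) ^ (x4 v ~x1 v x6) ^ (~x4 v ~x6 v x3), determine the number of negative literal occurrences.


Scan each clause for negated literals.
Clause 1: 1 negative; Clause 2: 1 negative; Clause 3: 1 negative; Clause 4: 1 negative; Clause 5: 2 negative; Clause 6: 1 negative; Clause 7: 1 negative; Clause 8: 2 negative.
Total negative literal occurrences = 10.

10


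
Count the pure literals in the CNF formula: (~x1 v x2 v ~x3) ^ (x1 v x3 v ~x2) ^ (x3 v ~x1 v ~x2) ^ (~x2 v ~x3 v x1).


A pure literal appears in only one polarity across all clauses.
No pure literals found.
Count = 0.

0


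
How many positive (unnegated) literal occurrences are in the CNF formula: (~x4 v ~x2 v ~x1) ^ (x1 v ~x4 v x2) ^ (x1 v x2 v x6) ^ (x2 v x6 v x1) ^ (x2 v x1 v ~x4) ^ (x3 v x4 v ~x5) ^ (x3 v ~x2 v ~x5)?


Scan each clause for unnegated literals.
Clause 1: 0 positive; Clause 2: 2 positive; Clause 3: 3 positive; Clause 4: 3 positive; Clause 5: 2 positive; Clause 6: 2 positive; Clause 7: 1 positive.
Total positive literal occurrences = 13.

13


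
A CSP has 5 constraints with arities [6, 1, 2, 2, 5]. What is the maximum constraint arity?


The arities are: 6, 1, 2, 2, 5.
Scan for the maximum value.
Maximum arity = 6.

6


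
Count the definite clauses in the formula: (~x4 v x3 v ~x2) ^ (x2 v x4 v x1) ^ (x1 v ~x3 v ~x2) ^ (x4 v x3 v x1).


A definite clause has exactly one positive literal.
Clause 1: 1 positive -> definite
Clause 2: 3 positive -> not definite
Clause 3: 1 positive -> definite
Clause 4: 3 positive -> not definite
Definite clause count = 2.

2


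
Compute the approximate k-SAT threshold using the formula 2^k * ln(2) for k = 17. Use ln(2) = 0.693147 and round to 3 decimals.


Using the asymptotic formula: threshold ~ 2^k * ln(2).
2^17 = 131072.
131072 * 0.693147 = 90852.164.

90852.164


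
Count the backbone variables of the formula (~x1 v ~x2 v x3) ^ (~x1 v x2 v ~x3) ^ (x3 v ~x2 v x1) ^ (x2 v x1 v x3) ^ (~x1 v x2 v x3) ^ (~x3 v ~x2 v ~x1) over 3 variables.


Find all satisfying assignments: 2 model(s).
Check which variables have the same value in every model.
Fixed variables: x1=F, x3=T.
Backbone size = 2.

2


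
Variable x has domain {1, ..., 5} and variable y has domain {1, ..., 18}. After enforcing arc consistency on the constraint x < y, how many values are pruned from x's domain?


For the constraint x < y, x needs a supporting value in y's domain.
x can be at most 17 (one less than y's maximum).
Valid x values from domain: 5 out of 5.
Pruned = 5 - 5 = 0.

0


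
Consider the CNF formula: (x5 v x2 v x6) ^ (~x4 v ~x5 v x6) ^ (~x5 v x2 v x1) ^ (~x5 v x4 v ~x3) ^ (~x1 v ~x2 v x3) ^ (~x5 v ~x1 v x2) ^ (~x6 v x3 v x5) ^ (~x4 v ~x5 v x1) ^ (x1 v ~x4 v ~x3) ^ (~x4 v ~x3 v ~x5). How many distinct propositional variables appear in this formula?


Identify each distinct variable in the formula.
Variables found: x1, x2, x3, x4, x5, x6.
Total distinct variables = 6.

6


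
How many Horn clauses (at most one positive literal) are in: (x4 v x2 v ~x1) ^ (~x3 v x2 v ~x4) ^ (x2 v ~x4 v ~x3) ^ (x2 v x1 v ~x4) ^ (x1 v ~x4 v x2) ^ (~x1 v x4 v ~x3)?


A Horn clause has at most one positive literal.
Clause 1: 2 positive lit(s) -> not Horn
Clause 2: 1 positive lit(s) -> Horn
Clause 3: 1 positive lit(s) -> Horn
Clause 4: 2 positive lit(s) -> not Horn
Clause 5: 2 positive lit(s) -> not Horn
Clause 6: 1 positive lit(s) -> Horn
Total Horn clauses = 3.

3


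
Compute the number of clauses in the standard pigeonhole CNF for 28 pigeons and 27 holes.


The PHP encoding has two parts:
1) At-least-one-hole clauses: 28 (one per pigeon, each with 27 literals).
2) At-most-one-pigeon-per-hole clauses: 27 holes * C(28,2) = 27 * 378 = 10206.
Total clauses = 28 + 10206 = 10234.

10234


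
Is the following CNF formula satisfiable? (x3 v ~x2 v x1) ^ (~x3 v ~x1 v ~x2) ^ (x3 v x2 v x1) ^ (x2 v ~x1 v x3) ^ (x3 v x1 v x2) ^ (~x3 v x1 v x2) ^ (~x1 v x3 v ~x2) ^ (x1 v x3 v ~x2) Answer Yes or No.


Check all 8 possible truth assignments.
Number of satisfying assignments found: 2.
The formula is satisfiable.

Yes


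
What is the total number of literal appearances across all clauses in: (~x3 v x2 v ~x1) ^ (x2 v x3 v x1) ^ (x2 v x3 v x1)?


Clause lengths: 3, 3, 3.
Sum = 3 + 3 + 3 = 9.

9


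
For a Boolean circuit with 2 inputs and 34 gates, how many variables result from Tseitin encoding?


The Tseitin transformation introduces one auxiliary variable per gate.
Total variables = inputs + gates = 2 + 34 = 36.

36


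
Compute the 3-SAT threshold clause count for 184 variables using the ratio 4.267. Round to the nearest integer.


The 3-SAT phase transition occurs at approximately 4.267 clauses per variable.
m = 4.267 * 184 = 785.128.
Rounded to nearest integer: 785.

785


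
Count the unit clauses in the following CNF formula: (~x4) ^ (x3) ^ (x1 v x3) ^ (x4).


A unit clause contains exactly one literal.
Unit clauses found: (~x4), (x3), (x4).
Count = 3.

3


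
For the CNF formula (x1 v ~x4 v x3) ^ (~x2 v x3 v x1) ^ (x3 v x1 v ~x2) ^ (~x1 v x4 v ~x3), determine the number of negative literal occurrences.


Scan each clause for negated literals.
Clause 1: 1 negative; Clause 2: 1 negative; Clause 3: 1 negative; Clause 4: 2 negative.
Total negative literal occurrences = 5.

5


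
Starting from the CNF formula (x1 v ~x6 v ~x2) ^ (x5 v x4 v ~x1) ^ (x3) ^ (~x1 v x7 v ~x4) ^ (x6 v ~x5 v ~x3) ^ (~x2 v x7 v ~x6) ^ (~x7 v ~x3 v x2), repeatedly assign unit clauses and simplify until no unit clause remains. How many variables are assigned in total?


Unit propagation repeatedly assigns the literal in any unit clause, then simplifies.
Assignments in order: x3 = T.
No further unit clauses remain.
Total variables assigned = 1.

1


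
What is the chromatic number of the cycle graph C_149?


An odd cycle cannot be 2-colored: alternating two colors around the cycle returns to the start with a conflict.
Since 149 is odd, three colors are required (and three suffice).
Chromatic number = 3.

3


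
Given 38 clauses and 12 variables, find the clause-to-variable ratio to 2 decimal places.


Clause-to-variable ratio = clauses / variables.
38 / 12 = 3.17.

3.17


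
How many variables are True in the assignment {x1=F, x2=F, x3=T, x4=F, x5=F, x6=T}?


The weight is the number of variables assigned True.
True variables: x3, x6.
Weight = 2.

2


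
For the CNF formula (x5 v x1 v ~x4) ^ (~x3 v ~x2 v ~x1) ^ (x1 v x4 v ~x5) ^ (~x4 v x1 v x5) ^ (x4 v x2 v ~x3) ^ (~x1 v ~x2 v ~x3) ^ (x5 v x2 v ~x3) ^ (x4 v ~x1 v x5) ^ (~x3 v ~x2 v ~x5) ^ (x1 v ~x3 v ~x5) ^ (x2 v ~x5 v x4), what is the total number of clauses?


Each group enclosed in parentheses joined by ^ is one clause.
Counting the conjuncts: 11 clauses.

11


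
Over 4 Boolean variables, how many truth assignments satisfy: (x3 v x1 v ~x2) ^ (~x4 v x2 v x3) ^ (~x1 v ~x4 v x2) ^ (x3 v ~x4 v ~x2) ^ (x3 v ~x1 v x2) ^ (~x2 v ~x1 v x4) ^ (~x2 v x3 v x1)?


Enumerate all 16 truth assignments over 4 variables.
Test each against every clause.
Satisfying assignments found: 7.

7


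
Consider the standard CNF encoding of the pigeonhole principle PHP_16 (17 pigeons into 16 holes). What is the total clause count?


The PHP encoding has two parts:
1) At-least-one-hole clauses: 17 (one per pigeon, each with 16 literals).
2) At-most-one-pigeon-per-hole clauses: 16 holes * C(17,2) = 16 * 136 = 2176.
Total clauses = 17 + 2176 = 2193.

2193


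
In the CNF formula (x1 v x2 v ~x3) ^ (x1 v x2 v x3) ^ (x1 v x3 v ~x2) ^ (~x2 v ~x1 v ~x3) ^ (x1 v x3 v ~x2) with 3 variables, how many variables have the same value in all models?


Find all satisfying assignments: 4 model(s).
Check which variables have the same value in every model.
No variable is fixed across all models.
Backbone size = 0.

0


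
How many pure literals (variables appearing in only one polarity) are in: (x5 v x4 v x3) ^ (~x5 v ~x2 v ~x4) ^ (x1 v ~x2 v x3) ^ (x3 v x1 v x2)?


A pure literal appears in only one polarity across all clauses.
Pure literals: x1 (positive only), x3 (positive only).
Count = 2.

2


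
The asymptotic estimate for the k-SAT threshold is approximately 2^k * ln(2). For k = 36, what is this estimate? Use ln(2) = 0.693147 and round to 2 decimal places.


Using the asymptotic formula: threshold ~ 2^k * ln(2).
2^36 = 68719476736.
68719476736 * 0.693147 = 47632699141.13.

47632699141.13


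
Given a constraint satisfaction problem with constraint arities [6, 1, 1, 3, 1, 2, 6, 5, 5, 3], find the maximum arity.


The arities are: 6, 1, 1, 3, 1, 2, 6, 5, 5, 3.
Scan for the maximum value.
Maximum arity = 6.

6


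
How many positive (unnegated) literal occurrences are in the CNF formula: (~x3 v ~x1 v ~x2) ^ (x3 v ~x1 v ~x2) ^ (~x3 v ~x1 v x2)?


Scan each clause for unnegated literals.
Clause 1: 0 positive; Clause 2: 1 positive; Clause 3: 1 positive.
Total positive literal occurrences = 2.

2


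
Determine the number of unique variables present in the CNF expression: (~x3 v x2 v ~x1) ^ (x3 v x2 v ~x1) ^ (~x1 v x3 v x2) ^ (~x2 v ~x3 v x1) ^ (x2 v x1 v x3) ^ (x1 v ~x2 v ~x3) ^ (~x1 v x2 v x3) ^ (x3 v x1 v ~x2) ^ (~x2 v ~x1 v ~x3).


Identify each distinct variable in the formula.
Variables found: x1, x2, x3.
Total distinct variables = 3.

3


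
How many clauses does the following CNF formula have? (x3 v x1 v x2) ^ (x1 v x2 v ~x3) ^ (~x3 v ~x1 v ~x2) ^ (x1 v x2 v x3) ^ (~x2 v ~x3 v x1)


Each group enclosed in parentheses joined by ^ is one clause.
Counting the conjuncts: 5 clauses.

5


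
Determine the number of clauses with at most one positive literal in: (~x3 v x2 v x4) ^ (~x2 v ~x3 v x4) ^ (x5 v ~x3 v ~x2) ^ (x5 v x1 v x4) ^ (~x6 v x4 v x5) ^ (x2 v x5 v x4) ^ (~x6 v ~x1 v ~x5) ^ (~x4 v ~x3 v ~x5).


A Horn clause has at most one positive literal.
Clause 1: 2 positive lit(s) -> not Horn
Clause 2: 1 positive lit(s) -> Horn
Clause 3: 1 positive lit(s) -> Horn
Clause 4: 3 positive lit(s) -> not Horn
Clause 5: 2 positive lit(s) -> not Horn
Clause 6: 3 positive lit(s) -> not Horn
Clause 7: 0 positive lit(s) -> Horn
Clause 8: 0 positive lit(s) -> Horn
Total Horn clauses = 4.

4


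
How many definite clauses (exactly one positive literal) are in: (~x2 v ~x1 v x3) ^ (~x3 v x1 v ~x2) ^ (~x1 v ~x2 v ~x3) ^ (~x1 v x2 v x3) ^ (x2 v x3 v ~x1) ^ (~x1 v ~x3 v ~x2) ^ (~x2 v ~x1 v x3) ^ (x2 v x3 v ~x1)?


A definite clause has exactly one positive literal.
Clause 1: 1 positive -> definite
Clause 2: 1 positive -> definite
Clause 3: 0 positive -> not definite
Clause 4: 2 positive -> not definite
Clause 5: 2 positive -> not definite
Clause 6: 0 positive -> not definite
Clause 7: 1 positive -> definite
Clause 8: 2 positive -> not definite
Definite clause count = 3.

3


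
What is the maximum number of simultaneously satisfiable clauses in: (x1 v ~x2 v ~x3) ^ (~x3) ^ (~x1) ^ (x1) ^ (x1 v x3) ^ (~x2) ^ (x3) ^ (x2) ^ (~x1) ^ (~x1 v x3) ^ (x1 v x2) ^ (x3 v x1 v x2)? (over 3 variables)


Enumerate all 8 truth assignments.
For each, count how many of the 12 clauses are satisfied.
The formula is not fully satisfiable, so the maximum is below 12.
Maximum simultaneously satisfiable clauses = 8.

8


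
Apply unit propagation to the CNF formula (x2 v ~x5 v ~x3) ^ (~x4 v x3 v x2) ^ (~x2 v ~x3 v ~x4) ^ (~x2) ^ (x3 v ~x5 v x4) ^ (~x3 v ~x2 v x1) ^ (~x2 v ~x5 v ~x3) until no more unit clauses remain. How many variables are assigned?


Unit propagation repeatedly assigns the literal in any unit clause, then simplifies.
Assignments in order: x2 = F.
No further unit clauses remain.
Total variables assigned = 1.

1


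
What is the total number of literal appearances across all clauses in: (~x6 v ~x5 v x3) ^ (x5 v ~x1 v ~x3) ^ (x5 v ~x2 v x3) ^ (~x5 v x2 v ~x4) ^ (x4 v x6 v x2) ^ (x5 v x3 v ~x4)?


Clause lengths: 3, 3, 3, 3, 3, 3.
Sum = 3 + 3 + 3 + 3 + 3 + 3 = 18.

18


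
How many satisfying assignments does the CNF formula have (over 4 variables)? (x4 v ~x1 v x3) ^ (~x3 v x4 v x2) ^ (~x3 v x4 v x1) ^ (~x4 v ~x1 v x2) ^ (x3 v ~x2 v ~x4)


Enumerate all 16 truth assignments over 4 variables.
Test each against every clause.
Satisfying assignments found: 7.

7


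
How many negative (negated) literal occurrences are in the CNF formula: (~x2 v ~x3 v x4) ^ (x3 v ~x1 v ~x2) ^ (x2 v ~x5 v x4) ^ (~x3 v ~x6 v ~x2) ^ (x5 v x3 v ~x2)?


Scan each clause for negated literals.
Clause 1: 2 negative; Clause 2: 2 negative; Clause 3: 1 negative; Clause 4: 3 negative; Clause 5: 1 negative.
Total negative literal occurrences = 9.

9


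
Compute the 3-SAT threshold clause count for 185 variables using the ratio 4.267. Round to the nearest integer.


The 3-SAT phase transition occurs at approximately 4.267 clauses per variable.
m = 4.267 * 185 = 789.395.
Rounded to nearest integer: 789.

789


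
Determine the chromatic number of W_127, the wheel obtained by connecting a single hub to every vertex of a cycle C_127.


W_127 consists of the cycle C_127 together with a hub vertex adjacent to every cycle vertex.
The cycle C_127 needs 3 colors (odd cycle -> 3).
The hub is adjacent to every cycle vertex, so it must receive a new color distinct from all of them.
Chromatic number = 3 + 1 = 4.

4


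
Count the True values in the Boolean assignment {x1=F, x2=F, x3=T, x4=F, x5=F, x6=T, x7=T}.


The weight is the number of variables assigned True.
True variables: x3, x6, x7.
Weight = 3.

3


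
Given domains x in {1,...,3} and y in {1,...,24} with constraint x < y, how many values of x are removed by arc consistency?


For the constraint x < y, x needs a supporting value in y's domain.
x can be at most 23 (one less than y's maximum).
Valid x values from domain: 3 out of 3.
Pruned = 3 - 3 = 0.

0


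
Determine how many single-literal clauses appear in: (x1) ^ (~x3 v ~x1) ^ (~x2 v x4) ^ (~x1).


A unit clause contains exactly one literal.
Unit clauses found: (x1), (~x1).
Count = 2.

2


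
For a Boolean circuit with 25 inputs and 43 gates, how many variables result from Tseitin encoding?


The Tseitin transformation introduces one auxiliary variable per gate.
Total variables = inputs + gates = 25 + 43 = 68.

68


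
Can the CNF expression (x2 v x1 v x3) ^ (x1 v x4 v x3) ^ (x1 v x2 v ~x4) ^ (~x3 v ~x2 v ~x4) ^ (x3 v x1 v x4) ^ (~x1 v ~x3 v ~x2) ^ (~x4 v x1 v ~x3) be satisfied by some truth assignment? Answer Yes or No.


Check all 16 possible truth assignments.
Number of satisfying assignments found: 9.
The formula is satisfiable.

Yes


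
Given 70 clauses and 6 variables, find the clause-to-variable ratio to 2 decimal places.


Clause-to-variable ratio = clauses / variables.
70 / 6 = 11.67.

11.67


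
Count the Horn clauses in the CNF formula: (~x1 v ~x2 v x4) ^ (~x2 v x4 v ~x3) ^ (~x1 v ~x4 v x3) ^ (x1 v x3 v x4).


A Horn clause has at most one positive literal.
Clause 1: 1 positive lit(s) -> Horn
Clause 2: 1 positive lit(s) -> Horn
Clause 3: 1 positive lit(s) -> Horn
Clause 4: 3 positive lit(s) -> not Horn
Total Horn clauses = 3.

3


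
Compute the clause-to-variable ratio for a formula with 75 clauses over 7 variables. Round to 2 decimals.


Clause-to-variable ratio = clauses / variables.
75 / 7 = 10.71.

10.71


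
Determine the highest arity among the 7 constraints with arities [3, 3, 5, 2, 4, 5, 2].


The arities are: 3, 3, 5, 2, 4, 5, 2.
Scan for the maximum value.
Maximum arity = 5.

5


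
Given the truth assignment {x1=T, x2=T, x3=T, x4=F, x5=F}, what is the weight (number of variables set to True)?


The weight is the number of variables assigned True.
True variables: x1, x2, x3.
Weight = 3.

3


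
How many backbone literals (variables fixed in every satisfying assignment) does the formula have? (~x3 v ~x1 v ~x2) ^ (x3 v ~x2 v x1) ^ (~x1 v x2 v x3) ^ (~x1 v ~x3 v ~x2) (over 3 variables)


Find all satisfying assignments: 5 model(s).
Check which variables have the same value in every model.
No variable is fixed across all models.
Backbone size = 0.

0


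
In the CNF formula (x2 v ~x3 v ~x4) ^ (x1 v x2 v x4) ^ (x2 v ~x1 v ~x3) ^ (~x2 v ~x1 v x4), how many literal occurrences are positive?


Scan each clause for unnegated literals.
Clause 1: 1 positive; Clause 2: 3 positive; Clause 3: 1 positive; Clause 4: 1 positive.
Total positive literal occurrences = 6.

6


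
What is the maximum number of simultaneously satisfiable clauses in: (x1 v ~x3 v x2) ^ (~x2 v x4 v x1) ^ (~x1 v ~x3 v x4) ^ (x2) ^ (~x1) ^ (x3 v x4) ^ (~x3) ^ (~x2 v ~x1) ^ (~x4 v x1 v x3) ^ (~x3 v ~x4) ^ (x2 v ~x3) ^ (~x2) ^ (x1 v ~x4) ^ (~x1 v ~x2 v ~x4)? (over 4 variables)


Enumerate all 16 truth assignments.
For each, count how many of the 14 clauses are satisfied.
The formula is not fully satisfiable, so the maximum is below 14.
Maximum simultaneously satisfiable clauses = 12.

12


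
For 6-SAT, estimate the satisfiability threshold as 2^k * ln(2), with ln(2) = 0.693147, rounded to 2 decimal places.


Using the asymptotic formula: threshold ~ 2^k * ln(2).
2^6 = 64.
64 * 0.693147 = 44.36.

44.36


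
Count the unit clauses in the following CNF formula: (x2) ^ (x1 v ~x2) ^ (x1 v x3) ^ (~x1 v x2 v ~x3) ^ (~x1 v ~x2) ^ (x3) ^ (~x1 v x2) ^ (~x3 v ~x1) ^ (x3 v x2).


A unit clause contains exactly one literal.
Unit clauses found: (x2), (x3).
Count = 2.

2


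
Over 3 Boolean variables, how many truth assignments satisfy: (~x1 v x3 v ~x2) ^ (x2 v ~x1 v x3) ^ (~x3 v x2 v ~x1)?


Enumerate all 8 truth assignments over 3 variables.
Test each against every clause.
Satisfying assignments found: 5.

5


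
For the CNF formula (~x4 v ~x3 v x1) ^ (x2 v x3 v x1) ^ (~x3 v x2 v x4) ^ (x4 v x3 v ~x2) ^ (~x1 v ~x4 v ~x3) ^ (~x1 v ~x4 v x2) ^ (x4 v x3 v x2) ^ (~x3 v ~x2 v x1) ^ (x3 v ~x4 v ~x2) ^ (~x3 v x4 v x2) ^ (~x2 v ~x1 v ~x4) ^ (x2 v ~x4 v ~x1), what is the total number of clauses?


Each group enclosed in parentheses joined by ^ is one clause.
Counting the conjuncts: 12 clauses.

12


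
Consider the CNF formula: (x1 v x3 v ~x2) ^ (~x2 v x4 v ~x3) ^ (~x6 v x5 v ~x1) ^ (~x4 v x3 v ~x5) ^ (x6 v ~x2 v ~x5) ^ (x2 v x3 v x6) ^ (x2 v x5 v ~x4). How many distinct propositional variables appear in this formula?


Identify each distinct variable in the formula.
Variables found: x1, x2, x3, x4, x5, x6.
Total distinct variables = 6.

6


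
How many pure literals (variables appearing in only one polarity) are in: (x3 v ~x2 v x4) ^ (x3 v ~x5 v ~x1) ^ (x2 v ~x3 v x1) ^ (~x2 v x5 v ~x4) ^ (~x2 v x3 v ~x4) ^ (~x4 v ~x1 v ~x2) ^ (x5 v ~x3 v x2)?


A pure literal appears in only one polarity across all clauses.
No pure literals found.
Count = 0.

0


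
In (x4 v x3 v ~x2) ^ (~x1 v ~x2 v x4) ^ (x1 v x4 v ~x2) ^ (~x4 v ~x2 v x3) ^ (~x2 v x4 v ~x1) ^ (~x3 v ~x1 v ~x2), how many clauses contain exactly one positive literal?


A definite clause has exactly one positive literal.
Clause 1: 2 positive -> not definite
Clause 2: 1 positive -> definite
Clause 3: 2 positive -> not definite
Clause 4: 1 positive -> definite
Clause 5: 1 positive -> definite
Clause 6: 0 positive -> not definite
Definite clause count = 3.

3


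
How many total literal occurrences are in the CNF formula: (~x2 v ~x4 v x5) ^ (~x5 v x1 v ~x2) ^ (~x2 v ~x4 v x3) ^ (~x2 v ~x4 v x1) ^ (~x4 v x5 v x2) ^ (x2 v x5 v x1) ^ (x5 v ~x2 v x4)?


Clause lengths: 3, 3, 3, 3, 3, 3, 3.
Sum = 3 + 3 + 3 + 3 + 3 + 3 + 3 = 21.

21


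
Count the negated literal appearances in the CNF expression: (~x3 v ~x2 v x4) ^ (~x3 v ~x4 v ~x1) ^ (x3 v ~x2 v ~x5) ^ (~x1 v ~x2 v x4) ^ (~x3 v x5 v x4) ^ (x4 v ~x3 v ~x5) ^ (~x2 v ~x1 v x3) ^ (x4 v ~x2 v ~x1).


Scan each clause for negated literals.
Clause 1: 2 negative; Clause 2: 3 negative; Clause 3: 2 negative; Clause 4: 2 negative; Clause 5: 1 negative; Clause 6: 2 negative; Clause 7: 2 negative; Clause 8: 2 negative.
Total negative literal occurrences = 16.

16


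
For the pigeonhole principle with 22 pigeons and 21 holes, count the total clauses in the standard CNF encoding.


The PHP encoding has two parts:
1) At-least-one-hole clauses: 22 (one per pigeon, each with 21 literals).
2) At-most-one-pigeon-per-hole clauses: 21 holes * C(22,2) = 21 * 231 = 4851.
Total clauses = 22 + 4851 = 4873.

4873


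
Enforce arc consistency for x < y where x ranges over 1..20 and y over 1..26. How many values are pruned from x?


For the constraint x < y, x needs a supporting value in y's domain.
x can be at most 25 (one less than y's maximum).
Valid x values from domain: 20 out of 20.
Pruned = 20 - 20 = 0.

0


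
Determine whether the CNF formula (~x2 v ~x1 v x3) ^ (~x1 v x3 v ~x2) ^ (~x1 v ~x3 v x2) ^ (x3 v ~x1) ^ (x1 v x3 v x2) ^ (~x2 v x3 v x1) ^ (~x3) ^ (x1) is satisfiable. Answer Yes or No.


Check all 8 possible truth assignments.
Number of satisfying assignments found: 0.
The formula is unsatisfiable.

No


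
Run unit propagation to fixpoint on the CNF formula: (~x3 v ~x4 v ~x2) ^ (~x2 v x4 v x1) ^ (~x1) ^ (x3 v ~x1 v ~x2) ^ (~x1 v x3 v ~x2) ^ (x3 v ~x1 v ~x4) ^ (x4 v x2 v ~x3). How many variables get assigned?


Unit propagation repeatedly assigns the literal in any unit clause, then simplifies.
Assignments in order: x1 = F.
No further unit clauses remain.
Total variables assigned = 1.

1


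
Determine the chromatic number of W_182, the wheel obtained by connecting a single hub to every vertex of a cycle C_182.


W_182 consists of the cycle C_182 together with a hub vertex adjacent to every cycle vertex.
The cycle C_182 needs 2 colors (even cycle -> 2).
The hub is adjacent to every cycle vertex, so it must receive a new color distinct from all of them.
Chromatic number = 2 + 1 = 3.

3


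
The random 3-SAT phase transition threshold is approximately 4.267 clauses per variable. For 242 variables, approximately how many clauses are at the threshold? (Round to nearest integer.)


The 3-SAT phase transition occurs at approximately 4.267 clauses per variable.
m = 4.267 * 242 = 1032.614.
Rounded to nearest integer: 1033.

1033


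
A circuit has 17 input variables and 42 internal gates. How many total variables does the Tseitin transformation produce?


The Tseitin transformation introduces one auxiliary variable per gate.
Total variables = inputs + gates = 17 + 42 = 59.

59


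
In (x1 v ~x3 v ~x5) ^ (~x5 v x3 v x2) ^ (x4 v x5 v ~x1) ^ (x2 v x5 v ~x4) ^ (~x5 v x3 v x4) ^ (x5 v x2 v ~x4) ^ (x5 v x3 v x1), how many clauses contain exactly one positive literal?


A definite clause has exactly one positive literal.
Clause 1: 1 positive -> definite
Clause 2: 2 positive -> not definite
Clause 3: 2 positive -> not definite
Clause 4: 2 positive -> not definite
Clause 5: 2 positive -> not definite
Clause 6: 2 positive -> not definite
Clause 7: 3 positive -> not definite
Definite clause count = 1.

1


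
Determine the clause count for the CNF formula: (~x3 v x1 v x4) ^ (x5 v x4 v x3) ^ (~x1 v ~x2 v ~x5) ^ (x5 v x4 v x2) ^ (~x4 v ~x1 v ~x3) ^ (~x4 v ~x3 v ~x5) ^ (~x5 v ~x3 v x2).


Each group enclosed in parentheses joined by ^ is one clause.
Counting the conjuncts: 7 clauses.

7


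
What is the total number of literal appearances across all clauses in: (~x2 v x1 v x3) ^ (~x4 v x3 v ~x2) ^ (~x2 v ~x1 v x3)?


Clause lengths: 3, 3, 3.
Sum = 3 + 3 + 3 = 9.

9


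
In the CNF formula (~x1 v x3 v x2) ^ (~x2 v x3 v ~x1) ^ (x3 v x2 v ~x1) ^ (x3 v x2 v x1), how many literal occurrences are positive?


Scan each clause for unnegated literals.
Clause 1: 2 positive; Clause 2: 1 positive; Clause 3: 2 positive; Clause 4: 3 positive.
Total positive literal occurrences = 8.

8


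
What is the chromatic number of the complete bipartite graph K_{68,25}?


K_{68,25} is bipartite by definition: the two parts are independent sets, with every edge crossing between them.
Color all vertices in one part with color 1 and all vertices in the other part with color 2.
Since the graph has at least one edge, one color does not suffice.
Chromatic number = 2.

2


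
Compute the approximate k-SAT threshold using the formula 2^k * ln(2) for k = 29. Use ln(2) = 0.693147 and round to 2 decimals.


Using the asymptotic formula: threshold ~ 2^k * ln(2).
2^29 = 536870912.
536870912 * 0.693147 = 372130462.04.

372130462.04


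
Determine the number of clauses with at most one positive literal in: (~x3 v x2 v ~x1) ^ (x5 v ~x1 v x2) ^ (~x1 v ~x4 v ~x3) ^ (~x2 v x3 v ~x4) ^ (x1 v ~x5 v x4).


A Horn clause has at most one positive literal.
Clause 1: 1 positive lit(s) -> Horn
Clause 2: 2 positive lit(s) -> not Horn
Clause 3: 0 positive lit(s) -> Horn
Clause 4: 1 positive lit(s) -> Horn
Clause 5: 2 positive lit(s) -> not Horn
Total Horn clauses = 3.

3


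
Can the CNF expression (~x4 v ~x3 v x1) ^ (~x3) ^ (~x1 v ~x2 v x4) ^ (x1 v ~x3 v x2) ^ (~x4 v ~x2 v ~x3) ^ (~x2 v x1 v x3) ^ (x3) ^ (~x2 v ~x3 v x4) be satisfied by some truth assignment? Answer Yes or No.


Check all 16 possible truth assignments.
Number of satisfying assignments found: 0.
The formula is unsatisfiable.

No


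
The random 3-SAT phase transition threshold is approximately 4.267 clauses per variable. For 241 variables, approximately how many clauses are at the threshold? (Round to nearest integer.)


The 3-SAT phase transition occurs at approximately 4.267 clauses per variable.
m = 4.267 * 241 = 1028.347.
Rounded to nearest integer: 1028.

1028


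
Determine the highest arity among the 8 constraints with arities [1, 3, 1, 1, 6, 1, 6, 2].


The arities are: 1, 3, 1, 1, 6, 1, 6, 2.
Scan for the maximum value.
Maximum arity = 6.

6


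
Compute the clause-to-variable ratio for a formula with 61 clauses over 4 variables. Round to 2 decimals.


Clause-to-variable ratio = clauses / variables.
61 / 4 = 15.25.

15.25


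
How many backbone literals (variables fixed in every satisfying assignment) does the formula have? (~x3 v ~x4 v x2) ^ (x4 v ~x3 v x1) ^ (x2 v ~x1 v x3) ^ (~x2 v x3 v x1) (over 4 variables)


Find all satisfying assignments: 8 model(s).
Check which variables have the same value in every model.
No variable is fixed across all models.
Backbone size = 0.

0


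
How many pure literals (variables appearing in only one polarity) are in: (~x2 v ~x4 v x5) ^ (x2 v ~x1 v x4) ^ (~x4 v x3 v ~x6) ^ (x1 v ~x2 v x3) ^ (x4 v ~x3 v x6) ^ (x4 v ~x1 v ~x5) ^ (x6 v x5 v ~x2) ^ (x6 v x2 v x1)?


A pure literal appears in only one polarity across all clauses.
No pure literals found.
Count = 0.

0


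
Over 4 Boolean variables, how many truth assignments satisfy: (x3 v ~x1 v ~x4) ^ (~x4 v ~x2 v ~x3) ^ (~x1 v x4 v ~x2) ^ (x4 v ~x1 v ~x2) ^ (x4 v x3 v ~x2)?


Enumerate all 16 truth assignments over 4 variables.
Test each against every clause.
Satisfying assignments found: 9.

9


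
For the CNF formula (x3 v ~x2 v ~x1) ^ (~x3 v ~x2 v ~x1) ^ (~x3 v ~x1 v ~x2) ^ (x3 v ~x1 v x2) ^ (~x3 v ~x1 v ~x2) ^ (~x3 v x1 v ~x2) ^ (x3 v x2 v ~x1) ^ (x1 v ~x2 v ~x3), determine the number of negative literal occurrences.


Scan each clause for negated literals.
Clause 1: 2 negative; Clause 2: 3 negative; Clause 3: 3 negative; Clause 4: 1 negative; Clause 5: 3 negative; Clause 6: 2 negative; Clause 7: 1 negative; Clause 8: 2 negative.
Total negative literal occurrences = 17.

17
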